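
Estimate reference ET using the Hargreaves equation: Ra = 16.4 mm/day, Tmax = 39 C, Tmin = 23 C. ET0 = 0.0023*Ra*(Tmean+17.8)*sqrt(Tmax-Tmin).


Tmean = (Tmax + Tmin)/2 = (39 + 23)/2 = 31.0
ET0 = 0.0023 * 16.4 * (31.0 + 17.8) * sqrt(39 - 23)
ET0 = 0.0023 * 16.4 * 48.8 * 4.000000

7.3629 mm/day


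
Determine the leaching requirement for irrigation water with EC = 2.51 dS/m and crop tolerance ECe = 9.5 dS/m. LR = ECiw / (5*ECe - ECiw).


LR = ECiw / (5*ECe - ECiw)
LR = 2.51 / (5*9.5 - 2.51)
LR = 2.51 / 44.9900

0.0558


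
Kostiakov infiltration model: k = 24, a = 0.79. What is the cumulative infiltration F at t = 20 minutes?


F = k * t^a = 24 * 20^0.79
F = 24 * 10.661387

255.8733 mm


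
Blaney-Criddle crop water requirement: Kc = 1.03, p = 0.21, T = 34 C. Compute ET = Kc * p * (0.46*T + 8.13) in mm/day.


ET = Kc * p * (0.46*T + 8.13)
ET = 1.03 * 0.21 * (0.46*34 + 8.13)
ET = 1.03 * 0.21 * 23.7700

5.1415 mm/day


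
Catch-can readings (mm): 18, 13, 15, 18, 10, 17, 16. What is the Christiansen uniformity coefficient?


mean = 15.285714 mm
MAD = 2.244898 mm
CU = (1 - 2.244898/15.285714)*100

85.3138 %


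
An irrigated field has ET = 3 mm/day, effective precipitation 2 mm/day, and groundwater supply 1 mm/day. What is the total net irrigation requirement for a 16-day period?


Daily deficit = ET - Pe - GW = 3 - 2 - 1 = 0 mm/day
NIR = 0 * 16 = 0 mm

0 mm


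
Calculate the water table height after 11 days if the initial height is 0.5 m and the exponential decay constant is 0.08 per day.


m = m0 * exp(-k*t)
m = 0.5 * exp(-0.08 * 11)
m = 0.5 * exp(-0.8800)

0.2074 m


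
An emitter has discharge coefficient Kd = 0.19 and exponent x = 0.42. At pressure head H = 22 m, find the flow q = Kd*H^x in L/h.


q = Kd * H^x = 0.19 * 22^0.42 = 0.19 * 3.662836

0.6959 L/h


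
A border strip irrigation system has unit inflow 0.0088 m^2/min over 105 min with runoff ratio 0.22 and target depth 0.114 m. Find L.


L = q*t/((1+r)*Z)
L = 0.0088*105/((1+0.22)*0.114)
L = 0.924/0.13908

6.6437 m


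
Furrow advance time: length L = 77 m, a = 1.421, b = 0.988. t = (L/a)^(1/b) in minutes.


t = (L/a)^(1/b)
t = (77/1.421)^(1/0.988)
t = 54.187192^(1/0.988)

56.8795 min


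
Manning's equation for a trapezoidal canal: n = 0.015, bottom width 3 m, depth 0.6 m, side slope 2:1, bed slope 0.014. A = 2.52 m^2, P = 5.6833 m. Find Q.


R = A/P = 2.52/5.6833 = 0.443404
Q = (1/0.015) * 2.52 * 0.443404^(2/3) * 0.014^0.5

11.5586 m^3/s


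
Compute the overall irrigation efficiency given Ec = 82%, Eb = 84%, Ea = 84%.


Ec = 0.82, Eb = 0.84, Ea = 0.84
E = 0.82 * 0.84 * 0.84 * 100 = 57.8592%

57.8592 %


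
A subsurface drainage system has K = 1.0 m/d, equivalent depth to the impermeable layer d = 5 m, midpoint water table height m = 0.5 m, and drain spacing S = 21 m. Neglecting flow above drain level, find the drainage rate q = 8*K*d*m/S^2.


q = 8*K*d*m/S^2
q = 8*1.0*5*0.5/21^2
q = 20.0000 / 441

0.0454 m/d


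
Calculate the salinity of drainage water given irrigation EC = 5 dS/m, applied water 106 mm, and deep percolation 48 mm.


EC_dw = EC_iw * D_iw / D_dw
EC_dw = 5 * 106 / 48
EC_dw = 530 / 48

11.0417 dS/m


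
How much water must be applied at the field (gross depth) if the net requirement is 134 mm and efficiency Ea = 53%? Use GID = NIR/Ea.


Ea = 53% = 0.53
GID = NIR / Ea = 134 / 0.53 = 252.8302 mm

252.8302 mm


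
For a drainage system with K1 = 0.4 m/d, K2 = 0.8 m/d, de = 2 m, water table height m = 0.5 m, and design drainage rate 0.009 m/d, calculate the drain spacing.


S^2 = 8*K2*de*m/q + 4*K1*m^2/q
S^2 = 8*0.8*2*0.5/0.009 + 4*0.4*0.5^2/0.009
S = sqrt(755.5556)

27.4874 m


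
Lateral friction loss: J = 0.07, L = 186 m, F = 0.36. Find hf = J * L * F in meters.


hf = J * L * F = 0.07 * 186 * 0.36 = 4.6872 m

4.6872 m


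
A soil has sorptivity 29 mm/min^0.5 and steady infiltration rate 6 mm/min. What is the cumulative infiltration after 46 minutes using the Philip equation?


F = S*sqrt(t) + A*t
F = 29*sqrt(46) + 6*46
F = 29*6.782330 + 276

472.6876 mm


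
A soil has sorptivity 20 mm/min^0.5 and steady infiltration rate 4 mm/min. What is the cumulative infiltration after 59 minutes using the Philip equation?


F = S*sqrt(t) + A*t
F = 20*sqrt(59) + 4*59
F = 20*7.681146 + 236

389.6229 mm


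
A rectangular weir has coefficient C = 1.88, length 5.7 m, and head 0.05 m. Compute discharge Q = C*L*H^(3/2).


Q = C * L * H^(3/2) = 1.88 * 5.7 * 0.05^1.5 = 1.88 * 5.7 * 0.011180

0.1198 m^3/s


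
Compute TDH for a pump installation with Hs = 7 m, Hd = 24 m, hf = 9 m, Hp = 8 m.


TDH = Hs + Hd + hf + Hp = 7 + 24 + 9 + 8 = 48

48 m


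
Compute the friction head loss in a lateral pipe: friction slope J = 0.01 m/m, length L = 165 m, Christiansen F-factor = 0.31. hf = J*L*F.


hf = J * L * F = 0.01 * 165 * 0.31 = 0.5115 m

0.5115 m


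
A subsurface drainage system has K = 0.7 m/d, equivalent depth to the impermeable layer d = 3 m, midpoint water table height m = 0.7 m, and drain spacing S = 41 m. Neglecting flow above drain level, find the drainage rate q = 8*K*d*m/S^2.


q = 8*K*d*m/S^2
q = 8*0.7*3*0.7/41^2
q = 11.7600 / 1681

0.0070 m/d


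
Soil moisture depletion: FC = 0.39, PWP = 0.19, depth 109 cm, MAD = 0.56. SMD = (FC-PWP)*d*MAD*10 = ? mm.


SMD = (FC - PWP) * d * MAD * 10
SMD = (0.39 - 0.19) * 109 * 0.56 * 10
SMD = 0.2000 * 109 * 0.56 * 10

122.0800 mm


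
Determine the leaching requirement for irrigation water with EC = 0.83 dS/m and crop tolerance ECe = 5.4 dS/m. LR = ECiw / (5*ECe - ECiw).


LR = ECiw / (5*ECe - ECiw)
LR = 0.83 / (5*5.4 - 0.83)
LR = 0.83 / 26.1700

0.0317


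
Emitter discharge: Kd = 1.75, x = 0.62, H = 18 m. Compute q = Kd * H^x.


q = Kd * H^x = 1.75 * 18^0.62 = 1.75 * 6.001626

10.5028 L/h


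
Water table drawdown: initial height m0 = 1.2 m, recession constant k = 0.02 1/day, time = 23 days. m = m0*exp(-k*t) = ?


m = m0 * exp(-k*t)
m = 1.2 * exp(-0.02 * 23)
m = 1.2 * exp(-0.4600)

0.7575 m


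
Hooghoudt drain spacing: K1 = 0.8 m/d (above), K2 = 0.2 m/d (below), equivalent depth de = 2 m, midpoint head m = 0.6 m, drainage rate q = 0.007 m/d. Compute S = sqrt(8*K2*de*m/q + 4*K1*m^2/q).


S^2 = 8*K2*de*m/q + 4*K1*m^2/q
S^2 = 8*0.2*2*0.6/0.007 + 4*0.8*0.6^2/0.007
S = sqrt(438.8571)

20.9489 m


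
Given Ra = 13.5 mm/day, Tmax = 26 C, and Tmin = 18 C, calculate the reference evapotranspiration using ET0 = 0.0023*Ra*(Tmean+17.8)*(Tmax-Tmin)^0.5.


Tmean = (Tmax + Tmin)/2 = (26 + 18)/2 = 22.0
ET0 = 0.0023 * 13.5 * (22.0 + 17.8) * sqrt(26 - 18)
ET0 = 0.0023 * 13.5 * 39.8 * 2.828427

3.4953 mm/day


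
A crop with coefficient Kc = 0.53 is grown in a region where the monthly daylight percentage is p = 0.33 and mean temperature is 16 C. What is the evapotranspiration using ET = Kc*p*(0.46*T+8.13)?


ET = Kc * p * (0.46*T + 8.13)
ET = 0.53 * 0.33 * (0.46*16 + 8.13)
ET = 0.53 * 0.33 * 15.4900

2.7092 mm/day


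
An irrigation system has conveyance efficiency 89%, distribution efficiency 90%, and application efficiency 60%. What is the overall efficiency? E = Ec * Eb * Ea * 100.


Ec = 0.89, Eb = 0.9, Ea = 0.6
E = 0.89 * 0.9 * 0.6 * 100 = 48.0600%

48.0600 %


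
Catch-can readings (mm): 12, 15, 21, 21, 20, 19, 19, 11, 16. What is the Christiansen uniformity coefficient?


mean = 17.111111 mm
MAD = 3.209877 mm
CU = (1 - 3.209877/17.111111)*100

81.2410 %


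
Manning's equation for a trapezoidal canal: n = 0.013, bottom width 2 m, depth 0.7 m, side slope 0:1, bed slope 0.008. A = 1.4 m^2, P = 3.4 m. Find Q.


R = A/P = 1.4/3.4 = 0.411765
Q = (1/0.013) * 1.4 * 0.411765^(2/3) * 0.008^0.5

5.3313 m^3/s


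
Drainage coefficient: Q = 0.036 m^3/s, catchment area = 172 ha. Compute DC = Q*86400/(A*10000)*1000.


DC = Q * 86400 / (A * 10000) * 1000
DC = 0.036 * 86400 / (172 * 10000) * 1000
DC = 3110400.0000 / 1720000

1.8084 mm/day


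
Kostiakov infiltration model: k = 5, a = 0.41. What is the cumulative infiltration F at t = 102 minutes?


F = k * t^a = 5 * 102^0.41
F = 5 * 6.660795

33.3040 mm


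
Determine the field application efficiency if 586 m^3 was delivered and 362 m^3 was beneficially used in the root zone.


Ea = V_root / V_field * 100 = 362 / 586 * 100 = 61.7747%

61.7747 %


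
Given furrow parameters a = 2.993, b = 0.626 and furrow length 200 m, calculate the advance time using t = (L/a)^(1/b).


t = (L/a)^(1/b)
t = (200/2.993)^(1/0.626)
t = 66.822586^(1/0.626)

822.6458 min


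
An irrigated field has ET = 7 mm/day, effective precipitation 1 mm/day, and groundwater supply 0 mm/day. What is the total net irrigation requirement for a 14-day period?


Daily deficit = ET - Pe - GW = 7 - 1 - 0 = 6 mm/day
NIR = 6 * 14 = 84 mm

84.0000 mm


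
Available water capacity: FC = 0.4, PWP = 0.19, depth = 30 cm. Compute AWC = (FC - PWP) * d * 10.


AWC = (FC - PWP) * d * 10
AWC = (0.4 - 0.19) * 30 * 10
AWC = 0.2100 * 30 * 10

63.0000 mm


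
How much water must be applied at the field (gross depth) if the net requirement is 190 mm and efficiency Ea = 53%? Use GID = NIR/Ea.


Ea = 53% = 0.53
GID = NIR / Ea = 190 / 0.53 = 358.4906 mm

358.4906 mm


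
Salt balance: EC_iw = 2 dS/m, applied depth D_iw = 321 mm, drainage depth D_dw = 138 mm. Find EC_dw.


EC_dw = EC_iw * D_iw / D_dw
EC_dw = 2 * 321 / 138
EC_dw = 642 / 138

4.6522 dS/m


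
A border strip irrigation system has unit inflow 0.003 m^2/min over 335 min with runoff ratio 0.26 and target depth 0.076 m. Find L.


L = q*t/((1+r)*Z)
L = 0.003*335/((1+0.26)*0.076)
L = 1.005/0.09576

10.4950 m


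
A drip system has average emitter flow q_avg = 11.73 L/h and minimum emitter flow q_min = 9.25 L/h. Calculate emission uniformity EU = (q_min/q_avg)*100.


EU = (q_min/q_avg)*100 = (9.25/11.73)*100 = 78.8576%

78.8576 %


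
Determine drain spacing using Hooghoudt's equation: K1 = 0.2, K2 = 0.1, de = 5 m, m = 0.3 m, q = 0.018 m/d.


S^2 = 8*K2*de*m/q + 4*K1*m^2/q
S^2 = 8*0.1*5*0.3/0.018 + 4*0.2*0.3^2/0.018
S = sqrt(70.6667)

8.4063 m


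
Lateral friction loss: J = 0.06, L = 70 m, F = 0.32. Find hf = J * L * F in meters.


hf = J * L * F = 0.06 * 70 * 0.32 = 1.3440 m

1.3440 m


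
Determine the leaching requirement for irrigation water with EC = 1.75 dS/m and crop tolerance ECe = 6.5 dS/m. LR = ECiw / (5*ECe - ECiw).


LR = ECiw / (5*ECe - ECiw)
LR = 1.75 / (5*6.5 - 1.75)
LR = 1.75 / 30.7500

0.0569


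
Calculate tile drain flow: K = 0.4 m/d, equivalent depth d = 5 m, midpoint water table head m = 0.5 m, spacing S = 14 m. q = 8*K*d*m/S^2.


q = 8*K*d*m/S^2
q = 8*0.4*5*0.5/14^2
q = 8.0000 / 196

0.0408 m/d


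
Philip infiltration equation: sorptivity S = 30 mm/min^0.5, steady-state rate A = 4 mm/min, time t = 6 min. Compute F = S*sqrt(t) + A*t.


F = S*sqrt(t) + A*t
F = 30*sqrt(6) + 4*6
F = 30*2.449490 + 24

97.4847 mm


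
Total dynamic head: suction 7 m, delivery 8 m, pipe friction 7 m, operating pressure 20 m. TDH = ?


TDH = Hs + Hd + hf + Hp = 7 + 8 + 7 + 20 = 42

42 m


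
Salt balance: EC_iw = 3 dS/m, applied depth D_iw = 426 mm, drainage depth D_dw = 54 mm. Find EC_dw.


EC_dw = EC_iw * D_iw / D_dw
EC_dw = 3 * 426 / 54
EC_dw = 1278 / 54

23.6667 dS/m


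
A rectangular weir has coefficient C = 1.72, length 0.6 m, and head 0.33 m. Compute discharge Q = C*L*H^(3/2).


Q = C * L * H^(3/2) = 1.72 * 0.6 * 0.33^1.5 = 1.72 * 0.6 * 0.189571

0.1956 m^3/s


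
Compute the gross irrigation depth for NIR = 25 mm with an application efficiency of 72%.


Ea = 72% = 0.72
GID = NIR / Ea = 25 / 0.72 = 34.7222 mm

34.7222 mm


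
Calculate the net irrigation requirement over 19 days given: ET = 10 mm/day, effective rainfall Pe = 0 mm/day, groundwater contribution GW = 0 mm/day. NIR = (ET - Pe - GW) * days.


Daily deficit = ET - Pe - GW = 10 - 0 - 0 = 10 mm/day
NIR = 10 * 19 = 190 mm

190.0000 mm


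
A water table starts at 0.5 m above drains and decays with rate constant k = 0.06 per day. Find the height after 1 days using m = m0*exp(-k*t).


m = m0 * exp(-k*t)
m = 0.5 * exp(-0.06 * 1)
m = 0.5 * exp(-0.0600)

0.4709 m


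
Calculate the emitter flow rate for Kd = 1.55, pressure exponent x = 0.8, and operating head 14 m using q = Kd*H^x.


q = Kd * H^x = 1.55 * 14^0.8 = 1.55 * 8.258524

12.8007 L/h


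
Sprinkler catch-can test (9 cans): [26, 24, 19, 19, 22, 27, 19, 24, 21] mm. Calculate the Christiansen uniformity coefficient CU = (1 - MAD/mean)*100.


mean = 22.333333 mm
MAD = 2.592593 mm
CU = (1 - 2.592593/22.333333)*100

88.3914 %


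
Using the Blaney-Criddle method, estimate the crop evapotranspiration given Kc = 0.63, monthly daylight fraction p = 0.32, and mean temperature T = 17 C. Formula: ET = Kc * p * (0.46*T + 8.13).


ET = Kc * p * (0.46*T + 8.13)
ET = 0.63 * 0.32 * (0.46*17 + 8.13)
ET = 0.63 * 0.32 * 15.9500

3.2155 mm/day


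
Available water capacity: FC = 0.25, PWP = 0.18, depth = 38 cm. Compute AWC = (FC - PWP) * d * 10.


AWC = (FC - PWP) * d * 10
AWC = (0.25 - 0.18) * 38 * 10
AWC = 0.0700 * 38 * 10

26.6000 mm


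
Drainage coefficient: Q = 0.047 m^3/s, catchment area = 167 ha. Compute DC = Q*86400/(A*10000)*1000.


DC = Q * 86400 / (A * 10000) * 1000
DC = 0.047 * 86400 / (167 * 10000) * 1000
DC = 4060800.0000 / 1670000

2.4316 mm/day


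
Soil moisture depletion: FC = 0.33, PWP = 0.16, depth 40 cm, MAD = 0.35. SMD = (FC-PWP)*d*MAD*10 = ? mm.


SMD = (FC - PWP) * d * MAD * 10
SMD = (0.33 - 0.16) * 40 * 0.35 * 10
SMD = 0.1700 * 40 * 0.35 * 10

23.8000 mm


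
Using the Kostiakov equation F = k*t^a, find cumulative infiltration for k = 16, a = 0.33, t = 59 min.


F = k * t^a = 16 * 59^0.33
F = 16 * 3.840442

61.4471 mm


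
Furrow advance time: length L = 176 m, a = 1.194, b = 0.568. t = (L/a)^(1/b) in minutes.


t = (L/a)^(1/b)
t = (176/1.194)^(1/0.568)
t = 147.403685^(1/0.568)

6573.4956 min


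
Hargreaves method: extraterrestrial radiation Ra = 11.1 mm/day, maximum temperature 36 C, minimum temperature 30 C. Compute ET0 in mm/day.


Tmean = (Tmax + Tmin)/2 = (36 + 30)/2 = 33.0
ET0 = 0.0023 * 11.1 * (33.0 + 17.8) * sqrt(36 - 30)
ET0 = 0.0023 * 11.1 * 50.8 * 2.449490

3.1768 mm/day


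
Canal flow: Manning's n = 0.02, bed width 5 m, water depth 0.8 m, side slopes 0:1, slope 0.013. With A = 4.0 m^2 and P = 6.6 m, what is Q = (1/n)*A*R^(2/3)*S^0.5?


R = A/P = 4.0/6.6 = 0.606061
Q = (1/0.02) * 4.0 * 0.606061^(2/3) * 0.013^0.5

16.3310 m^3/s


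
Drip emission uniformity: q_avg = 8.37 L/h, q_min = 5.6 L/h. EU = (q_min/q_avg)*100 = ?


EU = (q_min/q_avg)*100 = (5.6/8.37)*100 = 66.9056%

66.9056 %


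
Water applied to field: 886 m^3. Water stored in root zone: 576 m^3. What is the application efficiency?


Ea = V_root / V_field * 100 = 576 / 886 * 100 = 65.0113%

65.0113 %


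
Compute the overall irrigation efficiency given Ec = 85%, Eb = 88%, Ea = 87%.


Ec = 0.85, Eb = 0.88, Ea = 0.87
E = 0.85 * 0.88 * 0.87 * 100 = 65.0760%

65.0760 %


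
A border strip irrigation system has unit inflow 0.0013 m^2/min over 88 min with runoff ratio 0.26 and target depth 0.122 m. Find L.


L = q*t/((1+r)*Z)
L = 0.0013*88/((1+0.26)*0.122)
L = 0.1144/0.15372

0.7442 m


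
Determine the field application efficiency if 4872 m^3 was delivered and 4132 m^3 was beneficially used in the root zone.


Ea = V_root / V_field * 100 = 4132 / 4872 * 100 = 84.8112%

84.8112 %


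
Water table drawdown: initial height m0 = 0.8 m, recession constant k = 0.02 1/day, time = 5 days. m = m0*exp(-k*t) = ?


m = m0 * exp(-k*t)
m = 0.8 * exp(-0.02 * 5)
m = 0.8 * exp(-0.1000)

0.7239 m


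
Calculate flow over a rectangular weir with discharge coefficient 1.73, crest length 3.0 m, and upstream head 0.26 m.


Q = C * L * H^(3/2) = 1.73 * 3.0 * 0.26^1.5 = 1.73 * 3.0 * 0.132575

0.6881 m^3/s


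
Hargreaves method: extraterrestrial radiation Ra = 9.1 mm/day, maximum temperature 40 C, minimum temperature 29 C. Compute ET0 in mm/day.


Tmean = (Tmax + Tmin)/2 = (40 + 29)/2 = 34.5
ET0 = 0.0023 * 9.1 * (34.5 + 17.8) * sqrt(40 - 29)
ET0 = 0.0023 * 9.1 * 52.3 * 3.316625

3.6305 mm/day


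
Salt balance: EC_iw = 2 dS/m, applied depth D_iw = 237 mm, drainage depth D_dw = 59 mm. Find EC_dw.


EC_dw = EC_iw * D_iw / D_dw
EC_dw = 2 * 237 / 59
EC_dw = 474 / 59

8.0339 dS/m


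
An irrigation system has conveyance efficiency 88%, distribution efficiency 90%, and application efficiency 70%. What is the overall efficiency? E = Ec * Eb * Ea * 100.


Ec = 0.88, Eb = 0.9, Ea = 0.7
E = 0.88 * 0.9 * 0.7 * 100 = 55.4400%

55.4400 %


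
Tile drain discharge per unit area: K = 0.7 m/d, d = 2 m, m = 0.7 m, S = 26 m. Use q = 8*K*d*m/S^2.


q = 8*K*d*m/S^2
q = 8*0.7*2*0.7/26^2
q = 7.8400 / 676

0.0116 m/d


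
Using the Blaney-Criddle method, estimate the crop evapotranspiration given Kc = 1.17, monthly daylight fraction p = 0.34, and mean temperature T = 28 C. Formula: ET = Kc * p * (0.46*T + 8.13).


ET = Kc * p * (0.46*T + 8.13)
ET = 1.17 * 0.34 * (0.46*28 + 8.13)
ET = 1.17 * 0.34 * 21.0100

8.3578 mm/day


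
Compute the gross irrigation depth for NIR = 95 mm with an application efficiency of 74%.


Ea = 74% = 0.74
GID = NIR / Ea = 95 / 0.74 = 128.3784 mm

128.3784 mm


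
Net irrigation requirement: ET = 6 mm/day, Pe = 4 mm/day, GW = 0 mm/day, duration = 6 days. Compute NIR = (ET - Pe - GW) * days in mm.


Daily deficit = ET - Pe - GW = 6 - 4 - 0 = 2 mm/day
NIR = 2 * 6 = 12 mm

12.0000 mm


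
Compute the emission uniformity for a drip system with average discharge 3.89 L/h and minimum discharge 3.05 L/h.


EU = (q_min/q_avg)*100 = (3.05/3.89)*100 = 78.4062%

78.4062 %


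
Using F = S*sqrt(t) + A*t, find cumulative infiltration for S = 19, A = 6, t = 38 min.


F = S*sqrt(t) + A*t
F = 19*sqrt(38) + 6*38
F = 19*6.164414 + 228

345.1239 mm


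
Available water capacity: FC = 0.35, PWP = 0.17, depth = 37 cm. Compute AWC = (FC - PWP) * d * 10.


AWC = (FC - PWP) * d * 10
AWC = (0.35 - 0.17) * 37 * 10
AWC = 0.1800 * 37 * 10

66.6000 mm


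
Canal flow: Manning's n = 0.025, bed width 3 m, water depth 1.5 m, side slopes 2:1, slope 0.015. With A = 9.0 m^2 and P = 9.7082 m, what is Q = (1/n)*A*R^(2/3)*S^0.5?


R = A/P = 9.0/9.7082 = 0.927051
Q = (1/0.025) * 9.0 * 0.927051^(2/3) * 0.015^0.5

41.9196 m^3/s


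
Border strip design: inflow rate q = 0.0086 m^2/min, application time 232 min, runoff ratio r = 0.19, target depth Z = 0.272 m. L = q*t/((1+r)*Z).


L = q*t/((1+r)*Z)
L = 0.0086*232/((1+0.19)*0.272)
L = 1.9952/0.32368

6.1641 m


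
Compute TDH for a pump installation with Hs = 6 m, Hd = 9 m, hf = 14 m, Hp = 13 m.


TDH = Hs + Hd + hf + Hp = 6 + 9 + 14 + 13 = 42

42 m


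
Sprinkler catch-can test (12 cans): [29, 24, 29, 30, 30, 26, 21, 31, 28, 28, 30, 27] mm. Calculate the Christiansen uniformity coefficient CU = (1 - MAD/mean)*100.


mean = 27.750000 mm
MAD = 2.166667 mm
CU = (1 - 2.166667/27.750000)*100

92.1922 %


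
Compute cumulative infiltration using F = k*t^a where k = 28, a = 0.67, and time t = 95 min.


F = k * t^a = 28 * 95^0.67
F = 28 * 21.138532

591.8789 mm


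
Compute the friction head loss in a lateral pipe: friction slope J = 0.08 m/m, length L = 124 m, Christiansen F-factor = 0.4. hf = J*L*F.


hf = J * L * F = 0.08 * 124 * 0.4 = 3.9680 m

3.9680 m


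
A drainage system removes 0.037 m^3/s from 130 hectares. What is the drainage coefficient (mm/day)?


DC = Q * 86400 / (A * 10000) * 1000
DC = 0.037 * 86400 / (130 * 10000) * 1000
DC = 3196800.0000 / 1300000

2.4591 mm/day


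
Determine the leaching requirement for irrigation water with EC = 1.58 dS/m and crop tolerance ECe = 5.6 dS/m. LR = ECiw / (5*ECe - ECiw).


LR = ECiw / (5*ECe - ECiw)
LR = 1.58 / (5*5.6 - 1.58)
LR = 1.58 / 26.4200

0.0598


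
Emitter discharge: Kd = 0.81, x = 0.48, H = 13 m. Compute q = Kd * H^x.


q = Kd * H^x = 0.81 * 13^0.48 = 0.81 * 3.425254

2.7745 L/h


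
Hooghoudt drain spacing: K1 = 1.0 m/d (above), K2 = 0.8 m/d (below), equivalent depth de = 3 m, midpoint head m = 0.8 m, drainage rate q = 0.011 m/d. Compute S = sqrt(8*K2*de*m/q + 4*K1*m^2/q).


S^2 = 8*K2*de*m/q + 4*K1*m^2/q
S^2 = 8*0.8*3*0.8/0.011 + 4*1.0*0.8^2/0.011
S = sqrt(1629.0909)

40.3620 m


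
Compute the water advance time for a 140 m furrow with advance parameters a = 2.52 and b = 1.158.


t = (L/a)^(1/b)
t = (140/2.52)^(1/1.158)
t = 55.555556^(1/1.158)

32.1124 min


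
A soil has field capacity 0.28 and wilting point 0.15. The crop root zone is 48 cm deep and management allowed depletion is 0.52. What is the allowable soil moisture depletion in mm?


SMD = (FC - PWP) * d * MAD * 10
SMD = (0.28 - 0.15) * 48 * 0.52 * 10
SMD = 0.1300 * 48 * 0.52 * 10

32.4480 mm


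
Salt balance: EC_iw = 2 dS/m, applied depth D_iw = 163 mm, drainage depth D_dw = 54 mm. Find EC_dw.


EC_dw = EC_iw * D_iw / D_dw
EC_dw = 2 * 163 / 54
EC_dw = 326 / 54

6.0370 dS/m


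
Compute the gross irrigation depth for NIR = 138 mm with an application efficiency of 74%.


Ea = 74% = 0.74
GID = NIR / Ea = 138 / 0.74 = 186.4865 mm

186.4865 mm


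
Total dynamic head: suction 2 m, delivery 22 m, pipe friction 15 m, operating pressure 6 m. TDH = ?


TDH = Hs + Hd + hf + Hp = 2 + 22 + 15 + 6 = 45

45 m


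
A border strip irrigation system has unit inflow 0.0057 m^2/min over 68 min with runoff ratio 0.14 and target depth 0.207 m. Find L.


L = q*t/((1+r)*Z)
L = 0.0057*68/((1+0.14)*0.207)
L = 0.3876/0.23598

1.6425 m


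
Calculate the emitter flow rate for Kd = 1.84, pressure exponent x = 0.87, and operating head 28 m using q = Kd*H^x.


q = Kd * H^x = 1.84 * 28^0.87 = 1.84 * 18.156306

33.4076 L/h


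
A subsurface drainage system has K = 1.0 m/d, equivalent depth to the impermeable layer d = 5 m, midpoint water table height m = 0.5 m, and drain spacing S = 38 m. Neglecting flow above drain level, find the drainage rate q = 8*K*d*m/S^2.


q = 8*K*d*m/S^2
q = 8*1.0*5*0.5/38^2
q = 20.0000 / 1444

0.0139 m/d


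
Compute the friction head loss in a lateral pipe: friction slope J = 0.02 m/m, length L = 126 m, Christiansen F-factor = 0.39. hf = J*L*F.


hf = J * L * F = 0.02 * 126 * 0.39 = 0.9828 m

0.9828 m


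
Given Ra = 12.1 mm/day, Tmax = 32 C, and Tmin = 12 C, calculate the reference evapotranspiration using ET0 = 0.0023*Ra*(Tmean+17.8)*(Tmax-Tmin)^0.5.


Tmean = (Tmax + Tmin)/2 = (32 + 12)/2 = 22.0
ET0 = 0.0023 * 12.1 * (22.0 + 17.8) * sqrt(32 - 12)
ET0 = 0.0023 * 12.1 * 39.8 * 4.472136

4.9535 mm/day


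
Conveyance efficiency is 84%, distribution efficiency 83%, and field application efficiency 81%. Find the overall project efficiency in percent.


Ec = 0.84, Eb = 0.83, Ea = 0.81
E = 0.84 * 0.83 * 0.81 * 100 = 56.4732%

56.4732 %


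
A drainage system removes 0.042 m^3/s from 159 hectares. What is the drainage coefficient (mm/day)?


DC = Q * 86400 / (A * 10000) * 1000
DC = 0.042 * 86400 / (159 * 10000) * 1000
DC = 3628800.0000 / 1590000

2.2823 mm/day


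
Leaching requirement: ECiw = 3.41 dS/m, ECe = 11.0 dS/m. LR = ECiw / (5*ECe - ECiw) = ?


LR = ECiw / (5*ECe - ECiw)
LR = 3.41 / (5*11.0 - 3.41)
LR = 3.41 / 51.5900

0.0661


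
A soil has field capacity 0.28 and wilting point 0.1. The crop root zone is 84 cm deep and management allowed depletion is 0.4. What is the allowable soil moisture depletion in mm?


SMD = (FC - PWP) * d * MAD * 10
SMD = (0.28 - 0.1) * 84 * 0.4 * 10
SMD = 0.1800 * 84 * 0.4 * 10

60.4800 mm


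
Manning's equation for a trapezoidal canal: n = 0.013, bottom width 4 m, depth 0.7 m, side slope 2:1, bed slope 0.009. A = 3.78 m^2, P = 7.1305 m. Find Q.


R = A/P = 3.78/7.1305 = 0.530117
Q = (1/0.013) * 3.78 * 0.530117^(2/3) * 0.009^0.5

18.0683 m^3/s


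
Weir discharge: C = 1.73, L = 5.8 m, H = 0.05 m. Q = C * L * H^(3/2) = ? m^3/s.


Q = C * L * H^(3/2) = 1.73 * 5.8 * 0.05^1.5 = 1.73 * 5.8 * 0.011180

0.1122 m^3/s


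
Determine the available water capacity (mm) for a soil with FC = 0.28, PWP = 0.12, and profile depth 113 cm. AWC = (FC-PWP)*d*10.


AWC = (FC - PWP) * d * 10
AWC = (0.28 - 0.12) * 113 * 10
AWC = 0.1600 * 113 * 10

180.8000 mm


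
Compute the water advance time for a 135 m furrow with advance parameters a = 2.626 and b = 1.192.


t = (L/a)^(1/b)
t = (135/2.626)^(1/1.192)
t = 51.408987^(1/1.192)

27.2543 min


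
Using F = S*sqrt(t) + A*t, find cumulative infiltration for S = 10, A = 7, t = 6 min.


F = S*sqrt(t) + A*t
F = 10*sqrt(6) + 7*6
F = 10*2.449490 + 42

66.4949 mm


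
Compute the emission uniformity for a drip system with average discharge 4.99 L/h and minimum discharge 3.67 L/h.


EU = (q_min/q_avg)*100 = (3.67/4.99)*100 = 73.5471%

73.5471 %


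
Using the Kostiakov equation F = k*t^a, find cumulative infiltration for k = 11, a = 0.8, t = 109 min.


F = k * t^a = 11 * 109^0.8
F = 11 * 42.652177

469.1739 mm


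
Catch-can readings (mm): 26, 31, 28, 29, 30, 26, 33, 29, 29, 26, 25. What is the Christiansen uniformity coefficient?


mean = 28.363636 mm
MAD = 1.966942 mm
CU = (1 - 1.966942/28.363636)*100

93.0653 %


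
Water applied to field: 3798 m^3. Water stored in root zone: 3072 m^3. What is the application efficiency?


Ea = V_root / V_field * 100 = 3072 / 3798 * 100 = 80.8847%

80.8847 %


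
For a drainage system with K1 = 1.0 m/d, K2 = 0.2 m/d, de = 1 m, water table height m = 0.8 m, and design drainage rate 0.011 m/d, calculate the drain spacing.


S^2 = 8*K2*de*m/q + 4*K1*m^2/q
S^2 = 8*0.2*1*0.8/0.011 + 4*1.0*0.8^2/0.011
S = sqrt(349.0909)

18.6840 m


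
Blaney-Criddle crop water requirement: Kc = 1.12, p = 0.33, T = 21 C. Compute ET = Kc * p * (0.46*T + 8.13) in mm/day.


ET = Kc * p * (0.46*T + 8.13)
ET = 1.12 * 0.33 * (0.46*21 + 8.13)
ET = 1.12 * 0.33 * 17.7900

6.5752 mm/day


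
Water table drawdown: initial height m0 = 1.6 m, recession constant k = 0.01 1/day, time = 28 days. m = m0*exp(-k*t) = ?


m = m0 * exp(-k*t)
m = 1.6 * exp(-0.01 * 28)
m = 1.6 * exp(-0.2800)

1.2093 m


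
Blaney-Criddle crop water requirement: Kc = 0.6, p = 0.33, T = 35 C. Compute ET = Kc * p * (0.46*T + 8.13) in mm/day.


ET = Kc * p * (0.46*T + 8.13)
ET = 0.6 * 0.33 * (0.46*35 + 8.13)
ET = 0.6 * 0.33 * 24.2300

4.7975 mm/day


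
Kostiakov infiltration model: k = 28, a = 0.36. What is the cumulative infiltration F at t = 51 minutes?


F = k * t^a = 28 * 51^0.36
F = 28 * 4.118369

115.3143 mm


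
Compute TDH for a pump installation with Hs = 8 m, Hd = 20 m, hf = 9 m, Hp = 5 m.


TDH = Hs + Hd + hf + Hp = 8 + 20 + 9 + 5 = 42

42 m


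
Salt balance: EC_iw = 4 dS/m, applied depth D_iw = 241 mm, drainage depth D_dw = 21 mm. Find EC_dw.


EC_dw = EC_iw * D_iw / D_dw
EC_dw = 4 * 241 / 21
EC_dw = 964 / 21

45.9048 dS/m


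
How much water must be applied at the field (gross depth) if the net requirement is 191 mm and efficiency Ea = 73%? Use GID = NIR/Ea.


Ea = 73% = 0.73
GID = NIR / Ea = 191 / 0.73 = 261.6438 mm

261.6438 mm


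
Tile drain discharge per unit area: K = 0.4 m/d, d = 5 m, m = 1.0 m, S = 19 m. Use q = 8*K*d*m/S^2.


q = 8*K*d*m/S^2
q = 8*0.4*5*1.0/19^2
q = 16.0000 / 361

0.0443 m/d


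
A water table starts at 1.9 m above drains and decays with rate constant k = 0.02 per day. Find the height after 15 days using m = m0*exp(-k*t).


m = m0 * exp(-k*t)
m = 1.9 * exp(-0.02 * 15)
m = 1.9 * exp(-0.3000)

1.4076 m


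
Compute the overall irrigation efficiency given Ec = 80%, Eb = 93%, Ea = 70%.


Ec = 0.8, Eb = 0.93, Ea = 0.7
E = 0.8 * 0.93 * 0.7 * 100 = 52.0800%

52.0800 %


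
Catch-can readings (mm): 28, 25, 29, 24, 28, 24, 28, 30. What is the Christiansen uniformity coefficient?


mean = 27.000000 mm
MAD = 2.000000 mm
CU = (1 - 2.000000/27.000000)*100

92.5926 %


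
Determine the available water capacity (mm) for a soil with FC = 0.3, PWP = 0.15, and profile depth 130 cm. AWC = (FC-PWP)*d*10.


AWC = (FC - PWP) * d * 10
AWC = (0.3 - 0.15) * 130 * 10
AWC = 0.1500 * 130 * 10

195.0000 mm


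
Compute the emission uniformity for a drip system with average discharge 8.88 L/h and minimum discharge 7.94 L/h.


EU = (q_min/q_avg)*100 = (7.94/8.88)*100 = 89.4144%

89.4144 %


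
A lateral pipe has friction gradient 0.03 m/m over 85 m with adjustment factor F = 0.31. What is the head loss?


hf = J * L * F = 0.03 * 85 * 0.31 = 0.7905 m

0.7905 m


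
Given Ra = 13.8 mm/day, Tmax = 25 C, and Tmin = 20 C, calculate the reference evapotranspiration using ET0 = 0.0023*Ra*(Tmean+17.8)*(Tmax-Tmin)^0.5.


Tmean = (Tmax + Tmin)/2 = (25 + 20)/2 = 22.5
ET0 = 0.0023 * 13.8 * (22.5 + 17.8) * sqrt(25 - 20)
ET0 = 0.0023 * 13.8 * 40.3 * 2.236068

2.8602 mm/day


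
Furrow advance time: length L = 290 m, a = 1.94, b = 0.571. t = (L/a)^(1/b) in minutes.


t = (L/a)^(1/b)
t = (290/1.94)^(1/0.571)
t = 149.484536^(1/0.571)

6432.7958 min


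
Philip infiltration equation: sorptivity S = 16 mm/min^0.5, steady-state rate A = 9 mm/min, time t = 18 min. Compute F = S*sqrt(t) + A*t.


F = S*sqrt(t) + A*t
F = 16*sqrt(18) + 9*18
F = 16*4.242641 + 162

229.8823 mm


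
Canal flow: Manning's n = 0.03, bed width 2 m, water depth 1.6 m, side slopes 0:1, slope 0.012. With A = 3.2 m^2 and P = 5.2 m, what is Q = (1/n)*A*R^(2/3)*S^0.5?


R = A/P = 3.2/5.2 = 0.615385
Q = (1/0.03) * 3.2 * 0.615385^(2/3) * 0.012^0.5

8.4538 m^3/s


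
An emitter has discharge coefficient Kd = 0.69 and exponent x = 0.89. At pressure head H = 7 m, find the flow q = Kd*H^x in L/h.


q = Kd * H^x = 0.69 * 7^0.89 = 0.69 * 5.651155

3.8993 L/h


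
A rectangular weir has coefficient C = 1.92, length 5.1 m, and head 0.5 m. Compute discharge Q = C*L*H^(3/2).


Q = C * L * H^(3/2) = 1.92 * 5.1 * 0.5^1.5 = 1.92 * 5.1 * 0.353553

3.4620 m^3/s


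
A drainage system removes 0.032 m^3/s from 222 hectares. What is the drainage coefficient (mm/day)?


DC = Q * 86400 / (A * 10000) * 1000
DC = 0.032 * 86400 / (222 * 10000) * 1000
DC = 2764800.0000 / 2220000

1.2454 mm/day


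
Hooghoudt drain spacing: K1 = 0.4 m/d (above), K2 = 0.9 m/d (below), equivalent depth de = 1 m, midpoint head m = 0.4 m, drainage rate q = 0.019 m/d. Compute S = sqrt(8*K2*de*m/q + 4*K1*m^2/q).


S^2 = 8*K2*de*m/q + 4*K1*m^2/q
S^2 = 8*0.9*1*0.4/0.019 + 4*0.4*0.4^2/0.019
S = sqrt(165.0526)

12.8473 m


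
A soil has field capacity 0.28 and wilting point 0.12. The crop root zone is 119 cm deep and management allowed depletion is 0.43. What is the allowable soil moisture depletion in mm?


SMD = (FC - PWP) * d * MAD * 10
SMD = (0.28 - 0.12) * 119 * 0.43 * 10
SMD = 0.1600 * 119 * 0.43 * 10

81.8720 mm


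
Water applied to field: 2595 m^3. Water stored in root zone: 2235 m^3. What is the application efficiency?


Ea = V_root / V_field * 100 = 2235 / 2595 * 100 = 86.1272%

86.1272 %


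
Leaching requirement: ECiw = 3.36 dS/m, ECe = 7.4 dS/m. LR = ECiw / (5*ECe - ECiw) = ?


LR = ECiw / (5*ECe - ECiw)
LR = 3.36 / (5*7.4 - 3.36)
LR = 3.36 / 33.6400

0.0999


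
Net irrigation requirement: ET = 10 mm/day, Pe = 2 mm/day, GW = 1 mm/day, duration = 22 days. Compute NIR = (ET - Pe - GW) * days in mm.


Daily deficit = ET - Pe - GW = 10 - 2 - 1 = 7 mm/day
NIR = 7 * 22 = 154 mm

154.0000 mm


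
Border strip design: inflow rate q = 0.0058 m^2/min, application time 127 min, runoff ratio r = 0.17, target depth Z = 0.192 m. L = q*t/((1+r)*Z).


L = q*t/((1+r)*Z)
L = 0.0058*127/((1+0.17)*0.192)
L = 0.7366/0.22464

3.2790 m


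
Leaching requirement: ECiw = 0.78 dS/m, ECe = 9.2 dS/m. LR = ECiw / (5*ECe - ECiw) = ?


LR = ECiw / (5*ECe - ECiw)
LR = 0.78 / (5*9.2 - 0.78)
LR = 0.78 / 45.2200

0.0172


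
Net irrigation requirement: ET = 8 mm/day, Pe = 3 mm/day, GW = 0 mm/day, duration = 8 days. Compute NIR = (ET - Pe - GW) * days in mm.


Daily deficit = ET - Pe - GW = 8 - 3 - 0 = 5 mm/day
NIR = 5 * 8 = 40 mm

40.0000 mm


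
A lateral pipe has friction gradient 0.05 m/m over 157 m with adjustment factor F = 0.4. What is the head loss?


hf = J * L * F = 0.05 * 157 * 0.4 = 3.1400 m

3.1400 m


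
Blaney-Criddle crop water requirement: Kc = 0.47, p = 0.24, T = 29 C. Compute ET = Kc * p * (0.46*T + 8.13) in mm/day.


ET = Kc * p * (0.46*T + 8.13)
ET = 0.47 * 0.24 * (0.46*29 + 8.13)
ET = 0.47 * 0.24 * 21.4700

2.4218 mm/day


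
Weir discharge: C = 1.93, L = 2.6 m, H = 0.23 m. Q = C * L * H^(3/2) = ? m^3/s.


Q = C * L * H^(3/2) = 1.93 * 2.6 * 0.23^1.5 = 1.93 * 2.6 * 0.110304

0.5535 m^3/s


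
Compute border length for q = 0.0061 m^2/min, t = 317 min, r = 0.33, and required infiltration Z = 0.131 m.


L = q*t/((1+r)*Z)
L = 0.0061*317/((1+0.33)*0.131)
L = 1.9337/0.17423

11.0985 m


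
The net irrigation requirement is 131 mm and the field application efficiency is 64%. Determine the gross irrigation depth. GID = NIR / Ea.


Ea = 64% = 0.64
GID = NIR / Ea = 131 / 0.64 = 204.6875 mm

204.6875 mm


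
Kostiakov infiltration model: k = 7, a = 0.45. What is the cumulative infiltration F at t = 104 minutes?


F = k * t^a = 7 * 104^0.45
F = 7 * 8.084720

56.5930 mm


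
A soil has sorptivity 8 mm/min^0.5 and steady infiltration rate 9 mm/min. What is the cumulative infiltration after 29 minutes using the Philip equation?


F = S*sqrt(t) + A*t
F = 8*sqrt(29) + 9*29
F = 8*5.385165 + 261

304.0813 mm


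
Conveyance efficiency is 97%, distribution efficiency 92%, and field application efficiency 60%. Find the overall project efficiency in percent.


Ec = 0.97, Eb = 0.92, Ea = 0.6
E = 0.97 * 0.92 * 0.6 * 100 = 53.5440%

53.5440 %


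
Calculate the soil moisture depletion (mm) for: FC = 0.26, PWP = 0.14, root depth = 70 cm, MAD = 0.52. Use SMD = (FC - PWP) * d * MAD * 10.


SMD = (FC - PWP) * d * MAD * 10
SMD = (0.26 - 0.14) * 70 * 0.52 * 10
SMD = 0.1200 * 70 * 0.52 * 10

43.6800 mm


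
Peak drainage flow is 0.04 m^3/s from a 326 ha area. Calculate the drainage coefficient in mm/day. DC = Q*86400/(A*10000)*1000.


DC = Q * 86400 / (A * 10000) * 1000
DC = 0.04 * 86400 / (326 * 10000) * 1000
DC = 3456000.0000 / 3260000

1.0601 mm/day


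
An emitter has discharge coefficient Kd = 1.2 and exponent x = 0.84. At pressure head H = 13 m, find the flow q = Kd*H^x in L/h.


q = Kd * H^x = 1.2 * 13^0.84 = 1.2 * 8.624073

10.3489 L/h


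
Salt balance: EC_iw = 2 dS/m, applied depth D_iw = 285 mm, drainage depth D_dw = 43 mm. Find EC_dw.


EC_dw = EC_iw * D_iw / D_dw
EC_dw = 2 * 285 / 43
EC_dw = 570 / 43

13.2558 dS/m


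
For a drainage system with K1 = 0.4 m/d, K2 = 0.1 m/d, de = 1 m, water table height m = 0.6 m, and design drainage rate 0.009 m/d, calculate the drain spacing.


S^2 = 8*K2*de*m/q + 4*K1*m^2/q
S^2 = 8*0.1*1*0.6/0.009 + 4*0.4*0.6^2/0.009
S = sqrt(117.3333)

10.8320 m


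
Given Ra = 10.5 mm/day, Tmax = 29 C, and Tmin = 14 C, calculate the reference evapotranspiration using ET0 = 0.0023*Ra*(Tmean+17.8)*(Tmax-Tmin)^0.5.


Tmean = (Tmax + Tmin)/2 = (29 + 14)/2 = 21.5
ET0 = 0.0023 * 10.5 * (21.5 + 17.8) * sqrt(29 - 14)
ET0 = 0.0023 * 10.5 * 39.3 * 3.872983

3.6758 mm/day


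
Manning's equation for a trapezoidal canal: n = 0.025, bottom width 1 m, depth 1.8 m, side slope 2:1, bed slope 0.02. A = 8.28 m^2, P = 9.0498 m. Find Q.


R = A/P = 8.28/9.0498 = 0.914937
Q = (1/0.025) * 8.28 * 0.914937^(2/3) * 0.02^0.5

44.1434 m^3/s


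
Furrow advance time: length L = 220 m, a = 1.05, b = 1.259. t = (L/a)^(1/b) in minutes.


t = (L/a)^(1/b)
t = (220/1.05)^(1/1.259)
t = 209.523810^(1/1.259)

69.7769 min


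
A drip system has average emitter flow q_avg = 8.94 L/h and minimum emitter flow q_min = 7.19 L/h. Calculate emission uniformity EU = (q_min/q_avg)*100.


EU = (q_min/q_avg)*100 = (7.19/8.94)*100 = 80.4251%

80.4251 %


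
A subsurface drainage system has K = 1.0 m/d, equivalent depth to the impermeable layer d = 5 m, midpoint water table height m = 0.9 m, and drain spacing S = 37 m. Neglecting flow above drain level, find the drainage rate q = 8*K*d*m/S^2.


q = 8*K*d*m/S^2
q = 8*1.0*5*0.9/37^2
q = 36.0000 / 1369

0.0263 m/d


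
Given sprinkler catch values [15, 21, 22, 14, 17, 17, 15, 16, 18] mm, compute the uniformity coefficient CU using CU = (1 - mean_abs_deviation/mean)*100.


mean = 17.222222 mm
MAD = 2.074074 mm
CU = (1 - 2.074074/17.222222)*100

87.9570 %


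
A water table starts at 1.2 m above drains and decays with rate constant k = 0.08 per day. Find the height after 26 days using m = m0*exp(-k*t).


m = m0 * exp(-k*t)
m = 1.2 * exp(-0.08 * 26)
m = 1.2 * exp(-2.0800)

0.1499 m


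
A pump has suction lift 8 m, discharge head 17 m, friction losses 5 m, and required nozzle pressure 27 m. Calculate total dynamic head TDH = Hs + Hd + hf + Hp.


TDH = Hs + Hd + hf + Hp = 8 + 17 + 5 + 27 = 57

57 m


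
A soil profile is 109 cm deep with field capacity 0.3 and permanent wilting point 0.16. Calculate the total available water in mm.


AWC = (FC - PWP) * d * 10
AWC = (0.3 - 0.16) * 109 * 10
AWC = 0.1400 * 109 * 10

152.6000 mm


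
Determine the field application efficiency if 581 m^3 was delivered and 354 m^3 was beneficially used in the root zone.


Ea = V_root / V_field * 100 = 354 / 581 * 100 = 60.9294%

60.9294 %


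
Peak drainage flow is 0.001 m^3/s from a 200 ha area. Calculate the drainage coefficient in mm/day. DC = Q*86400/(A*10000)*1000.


DC = Q * 86400 / (A * 10000) * 1000
DC = 0.001 * 86400 / (200 * 10000) * 1000
DC = 86400.0000 / 2000000

0.0432 mm/day


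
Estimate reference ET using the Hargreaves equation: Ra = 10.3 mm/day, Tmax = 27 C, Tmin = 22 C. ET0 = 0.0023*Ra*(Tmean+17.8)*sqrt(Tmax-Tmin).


Tmean = (Tmax + Tmin)/2 = (27 + 22)/2 = 24.5
ET0 = 0.0023 * 10.3 * (24.5 + 17.8) * sqrt(27 - 22)
ET0 = 0.0023 * 10.3 * 42.3 * 2.236068

2.2407 mm/day


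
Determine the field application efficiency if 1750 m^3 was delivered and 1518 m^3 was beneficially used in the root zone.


Ea = V_root / V_field * 100 = 1518 / 1750 * 100 = 86.7429%

86.7429 %


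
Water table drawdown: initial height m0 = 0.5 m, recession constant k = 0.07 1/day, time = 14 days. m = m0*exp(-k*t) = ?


m = m0 * exp(-k*t)
m = 0.5 * exp(-0.07 * 14)
m = 0.5 * exp(-0.9800)

0.1877 m


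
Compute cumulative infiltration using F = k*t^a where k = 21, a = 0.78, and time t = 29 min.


F = k * t^a = 21 * 29^0.78
F = 21 * 13.825169

290.3285 mm


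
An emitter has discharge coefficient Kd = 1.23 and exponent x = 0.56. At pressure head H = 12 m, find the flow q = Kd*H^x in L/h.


q = Kd * H^x = 1.23 * 12^0.56 = 1.23 * 4.021069

4.9459 L/h


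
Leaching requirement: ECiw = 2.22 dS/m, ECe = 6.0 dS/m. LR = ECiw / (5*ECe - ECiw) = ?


LR = ECiw / (5*ECe - ECiw)
LR = 2.22 / (5*6.0 - 2.22)
LR = 2.22 / 27.7800

0.0799


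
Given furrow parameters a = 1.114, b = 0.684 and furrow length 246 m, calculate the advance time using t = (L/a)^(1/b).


t = (L/a)^(1/b)
t = (246/1.114)^(1/0.684)
t = 220.825853^(1/0.684)

2672.8437 min


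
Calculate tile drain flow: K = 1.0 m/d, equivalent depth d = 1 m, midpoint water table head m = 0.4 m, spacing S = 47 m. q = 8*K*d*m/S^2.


q = 8*K*d*m/S^2
q = 8*1.0*1*0.4/47^2
q = 3.2000 / 2209

0.0014 m/d


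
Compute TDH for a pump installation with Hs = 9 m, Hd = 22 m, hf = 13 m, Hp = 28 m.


TDH = Hs + Hd + hf + Hp = 9 + 22 + 13 + 28 = 72

72 m


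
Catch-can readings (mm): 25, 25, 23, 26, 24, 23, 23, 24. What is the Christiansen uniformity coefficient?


mean = 24.125000 mm
MAD = 0.906250 mm
CU = (1 - 0.906250/24.125000)*100

96.2435 %


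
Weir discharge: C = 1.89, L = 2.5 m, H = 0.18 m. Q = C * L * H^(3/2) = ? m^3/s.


Q = C * L * H^(3/2) = 1.89 * 2.5 * 0.18^1.5 = 1.89 * 2.5 * 0.076368

0.3608 m^3/s
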